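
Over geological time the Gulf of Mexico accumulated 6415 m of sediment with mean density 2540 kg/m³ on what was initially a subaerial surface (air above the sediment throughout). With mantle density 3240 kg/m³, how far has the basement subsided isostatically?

Subaerial load: s = t ρ_sed / ρ_m = 6415 m × 2540/3240 = 5030 m.

5030 m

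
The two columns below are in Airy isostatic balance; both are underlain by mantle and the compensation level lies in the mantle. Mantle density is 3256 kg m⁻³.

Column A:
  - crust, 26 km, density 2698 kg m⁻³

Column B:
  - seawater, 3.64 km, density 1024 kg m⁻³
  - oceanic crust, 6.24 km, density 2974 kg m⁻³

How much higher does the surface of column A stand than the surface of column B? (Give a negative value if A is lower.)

For any compensation level in the mantle, the mantle terms cancel and isostasy reduces to e = (Σt_A − Σt_B) − (Σ(ρt)_A − Σ(ρt)_B) / ρ_m.
Σt_A = 26 km; Σt_B = 9.88 km; Σ(ρt)_A = 70148; Σ(ρt)_B = 22285.12 (in km·kg m⁻³).
e = (26 − 9.88) − (70148 − 22285.12) / 3256 = 1.42 km.

1.42 km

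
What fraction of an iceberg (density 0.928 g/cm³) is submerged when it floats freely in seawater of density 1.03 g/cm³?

0.901

Submerged fraction = ρ_obj/ρ_fluid = 0.928/1.03 = 0.901.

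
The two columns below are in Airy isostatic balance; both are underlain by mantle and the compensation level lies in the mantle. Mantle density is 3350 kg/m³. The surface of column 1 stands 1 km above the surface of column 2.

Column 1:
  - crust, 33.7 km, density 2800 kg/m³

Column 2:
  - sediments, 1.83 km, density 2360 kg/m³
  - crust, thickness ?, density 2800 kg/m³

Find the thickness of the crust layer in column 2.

24.3 km

Take the compensation level at the base of the deeper column (depth z_c below the surface of column 1) and equate Σ ρ_i t_i down to z_c; mantle fills any gap and the z_c terms cancel.
Column 1: 33.7×2800 + (z_c − 33.7)×3350
Column 2: 1×0 + 1.83×2360 + x×2800 + (z_c − 1 − 1.83 − x)×3350
The z_c×3350 term appears on both sides and cancels. Collect the known terms of each column as K = Σ(ρt)_known − 3350 × (depth of known layers): K_1 = 94360 − 3350×33.7 = −18535; K_2 = 4318.8 − 3350×(1 + 1.83) = −5161.7.
Balance: K_1 = K_2 − x×(3350 − 2800), so x = (K_2 − K_1)/(3350 − 2800) = 13373.3/550 = 24.3 km.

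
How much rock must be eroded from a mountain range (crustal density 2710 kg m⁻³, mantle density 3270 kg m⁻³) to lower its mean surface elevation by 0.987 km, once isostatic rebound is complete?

Net drop Δ = e − u = e − e ρ_c/ρ_m = e (ρ_m − ρ_c)/ρ_m.
e = Δ ρ_m/(ρ_m − ρ_c) = 0.987 km × 3270/560 = 5.76 km.

5.76 km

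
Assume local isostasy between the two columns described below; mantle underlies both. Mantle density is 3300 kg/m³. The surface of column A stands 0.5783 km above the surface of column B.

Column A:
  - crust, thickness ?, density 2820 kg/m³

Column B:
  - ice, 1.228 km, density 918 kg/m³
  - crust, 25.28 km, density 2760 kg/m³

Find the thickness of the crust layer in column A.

38.5 km

Take the compensation level at the base of the deeper column (depth z_c below the surface of column A) and equate Σ ρ_i t_i down to z_c; mantle fills any gap and the z_c terms cancel.
Column A: x×2820 + (z_c − 0 − x)×3300
Column B: 0.5783×0 + 1.228×918 + 25.28×2760 + (z_c − 0.5783 − 26.508)×3300
The z_c×3300 term appears on both sides and cancels. Collect the known terms of each column as K = Σ(ρt)_known − 3300 × (depth of known layers): K_A = 0 − 3300×0 = 0; K_B = 70900.104 − 3300×(0.5783 + 26.508) = −18484.686.
Balance: K_A − x×(3300 − 2820) = K_B, so x = (K_A − K_B)/(3300 − 2820) = 18484.7/480 = 38.5 km.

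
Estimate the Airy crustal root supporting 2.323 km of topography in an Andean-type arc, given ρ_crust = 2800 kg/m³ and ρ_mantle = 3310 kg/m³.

12.8 km

For local isostatic compensation: the weight of the topography is balanced by the buoyancy of the root, ρ_c h = (ρ_m − ρ_c) r.
r = h · ρ_c / (ρ_m − ρ_c) = 2.323 km × 2800 / (3310 − 2800) = 12.8 km.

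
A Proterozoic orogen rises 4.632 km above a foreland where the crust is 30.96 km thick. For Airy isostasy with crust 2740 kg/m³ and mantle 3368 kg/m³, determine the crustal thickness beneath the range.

55.8 km

Root depth r = h ρ_c / (ρ_m − ρ_c) = 4.632 km × 2740 / 628 = 20.21 km.
Total thickness = T + h + r = 30.96 km + 4.632 km + 20.21 km = 55.8 km.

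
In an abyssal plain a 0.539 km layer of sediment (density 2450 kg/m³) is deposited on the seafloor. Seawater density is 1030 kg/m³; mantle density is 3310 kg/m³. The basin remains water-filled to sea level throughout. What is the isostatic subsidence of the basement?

Submarine loading: the sediment displaces seawater, and the subsidence is in turn flooded, so s (ρ_m − ρ_w) = t (ρ_sed − ρ_w).
s = 0.539 km × (2450 − 1030) / (3310 − 1030) = 0.336 km.

0.336 km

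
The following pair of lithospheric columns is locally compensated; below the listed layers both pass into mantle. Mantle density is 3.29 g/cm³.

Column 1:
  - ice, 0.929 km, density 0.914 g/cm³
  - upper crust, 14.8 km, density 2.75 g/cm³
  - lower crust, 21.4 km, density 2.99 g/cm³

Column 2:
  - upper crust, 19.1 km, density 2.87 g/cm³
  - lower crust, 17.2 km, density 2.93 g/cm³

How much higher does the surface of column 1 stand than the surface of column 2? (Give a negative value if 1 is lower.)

For any compensation level in the mantle, the mantle terms cancel and isostasy reduces to e = (Σt_1 − Σt_2) − (Σ(ρt)_1 − Σ(ρt)_2) / ρ_m.
Σt_1 = 37.129 km; Σt_2 = 36.3 km; Σ(ρt)_1 = 105.535106; Σ(ρt)_2 = 105.213 (in km·g/cm³).
e = (37.129 − 36.3) − (105.535106 − 105.213) / 3.29 = 0.731 km.

0.731 km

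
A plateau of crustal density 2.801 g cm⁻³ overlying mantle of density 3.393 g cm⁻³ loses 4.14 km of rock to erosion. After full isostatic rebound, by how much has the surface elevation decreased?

0.722 km

Rebound u = e ρ_c/ρ_m = 4.14 km × 2.801/3.393 = 3.418 km.
Net surface drop = e − u = 4.14 km − 3.418 km = e (ρ_m − ρ_c)/ρ_m = 0.722 km.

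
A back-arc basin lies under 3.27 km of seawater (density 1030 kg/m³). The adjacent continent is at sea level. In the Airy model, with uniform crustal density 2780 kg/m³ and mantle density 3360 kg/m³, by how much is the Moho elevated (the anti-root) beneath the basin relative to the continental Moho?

9.87 km

Equating mass per unit area of the two columns: replacing crust with seawater at the top is compensated by replacing crust with mantle at the base: d (ρ_c − ρ_w) = a (ρ_m − ρ_c).
a = d (ρ_c − ρ_w)/(ρ_m − ρ_c) = 3.27 km × 1750/580 = 9.87 km.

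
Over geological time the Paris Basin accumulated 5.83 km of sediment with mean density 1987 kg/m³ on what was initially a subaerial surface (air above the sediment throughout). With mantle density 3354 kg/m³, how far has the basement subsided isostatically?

Subaerial load: s = t ρ_sed / ρ_m = 5.83 km × 1987/3354 = 3.45 km.

3.45 km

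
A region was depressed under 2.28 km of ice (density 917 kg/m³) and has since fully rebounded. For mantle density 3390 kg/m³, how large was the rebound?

Removing the load lets mantle flow back in; uplift u satisfies ρ_ice t = ρ_m u.
u = t ρ_ice/ρ_m = 2.28 km × 917/3390 = 0.617 km.

0.617 km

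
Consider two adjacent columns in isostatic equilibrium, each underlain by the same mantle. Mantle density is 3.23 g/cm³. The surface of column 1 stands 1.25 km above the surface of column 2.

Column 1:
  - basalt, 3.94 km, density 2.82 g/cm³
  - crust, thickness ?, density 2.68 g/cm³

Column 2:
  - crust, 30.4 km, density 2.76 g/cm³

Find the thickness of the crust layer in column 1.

30.4 km

Take the compensation level at the base of the deeper column (depth z_c below the surface of column 1) and equate Σ ρ_i t_i down to z_c; mantle fills any gap and the z_c terms cancel.
Column 1: 3.94×2.82 + x×2.68 + (z_c − 3.94 − x)×3.23
Column 2: 1.25×0 + 30.4×2.76 + (z_c − 1.25 − 30.4)×3.23
The z_c×3.23 term appears on both sides and cancels. Collect the known terms of each column as K = Σ(ρt)_known − 3.23 × (depth of known layers): K_1 = 11.1108 − 3.23×3.94 = −1.6154; K_2 = 83.904 − 3.23×(1.25 + 30.4) = −18.3255.
Balance: K_1 − x×(3.23 − 2.68) = K_2, so x = (K_1 − K_2)/(3.23 − 2.68) = 16.7101/0.55 = 30.4 km.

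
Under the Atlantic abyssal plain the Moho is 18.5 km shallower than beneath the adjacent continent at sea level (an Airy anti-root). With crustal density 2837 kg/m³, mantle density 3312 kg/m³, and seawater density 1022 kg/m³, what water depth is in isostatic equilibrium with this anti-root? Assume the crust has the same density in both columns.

Replacing a thickness d of crust by seawater at the top must be balanced by replacing crust with mantle at the base: d (ρ_c − ρ_w) = a (ρ_m − ρ_c).
d = a (ρ_m − ρ_c)/(ρ_c − ρ_w) = 18.5 km × 475/1815 = 4.84 km.

4.84 km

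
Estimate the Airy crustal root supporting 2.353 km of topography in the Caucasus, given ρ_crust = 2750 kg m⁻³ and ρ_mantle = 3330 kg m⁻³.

Balancing pressure at the compensation depth: the weight of the topography is balanced by the buoyancy of the root, ρ_c h = (ρ_m − ρ_c) r.
r = h · ρ_c / (ρ_m − ρ_c) = 2.353 km × 2750 / (3330 − 2750) = 11.2 km.

11.2 km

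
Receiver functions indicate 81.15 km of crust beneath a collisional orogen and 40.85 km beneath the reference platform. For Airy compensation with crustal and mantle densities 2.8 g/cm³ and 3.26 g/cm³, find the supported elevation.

Excess crust Δ = 81.15 km − 40.85 km = 40.3 km, split between elevation h and root r with h + r = Δ.
Airy balance ρ_c h = (ρ_m − ρ_c) r gives r = h ρ_c/(ρ_m − ρ_c), so h (1 + ρ_c/(ρ_m − ρ_c)) = Δ, i.e. h = Δ (ρ_m − ρ_c)/ρ_m.
h = 40.3 km × 0.46/3.26 = 5.69 km.

5.69 km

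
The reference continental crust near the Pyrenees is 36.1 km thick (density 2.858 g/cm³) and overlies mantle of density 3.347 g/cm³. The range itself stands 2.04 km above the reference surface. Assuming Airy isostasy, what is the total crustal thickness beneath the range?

50.1 km

Root depth r = h ρ_c / (ρ_m − ρ_c) = 2.04 km × 2.858 / 0.489 = 11.92 km.
Total thickness = T + h + r = 36.1 km + 2.04 km + 11.92 km = 50.1 km.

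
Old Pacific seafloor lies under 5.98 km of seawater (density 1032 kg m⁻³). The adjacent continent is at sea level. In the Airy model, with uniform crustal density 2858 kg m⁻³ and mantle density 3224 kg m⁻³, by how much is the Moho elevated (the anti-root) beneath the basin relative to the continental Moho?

In Airy isostatic equilibrium: replacing crust with seawater at the top is compensated by replacing crust with mantle at the base: d (ρ_c − ρ_w) = a (ρ_m − ρ_c).
a = d (ρ_c − ρ_w)/(ρ_m − ρ_c) = 5.98 km × 1826/366 = 29.8 km.

29.8 km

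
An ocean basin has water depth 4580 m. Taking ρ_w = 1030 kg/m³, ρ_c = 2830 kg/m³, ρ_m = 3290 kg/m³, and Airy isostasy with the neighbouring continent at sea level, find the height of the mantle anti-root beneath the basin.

17900 m

Balancing pressure at the compensation depth: replacing crust with seawater at the top is compensated by replacing crust with mantle at the base: d (ρ_c − ρ_w) = a (ρ_m − ρ_c).
a = d (ρ_c − ρ_w)/(ρ_m − ρ_c) = 4580 m × 1800/460 = 17900 m.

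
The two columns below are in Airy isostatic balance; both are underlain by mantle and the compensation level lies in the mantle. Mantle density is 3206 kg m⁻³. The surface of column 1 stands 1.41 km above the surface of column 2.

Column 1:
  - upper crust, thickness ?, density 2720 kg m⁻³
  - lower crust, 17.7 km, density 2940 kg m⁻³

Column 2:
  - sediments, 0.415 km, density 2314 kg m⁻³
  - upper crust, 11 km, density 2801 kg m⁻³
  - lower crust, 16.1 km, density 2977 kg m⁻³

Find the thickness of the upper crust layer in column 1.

17.1 km

Take the compensation level at the base of the deeper column (depth z_c below the surface of column 1) and equate Σ ρ_i t_i down to z_c; mantle fills any gap and the z_c terms cancel.
Column 1: x×2720 + 17.7×2940 + (z_c − 17.7 − x)×3206
Column 2: 1.41×0 + 0.415×2314 + 11×2801 + 16.1×2977 + (z_c − 1.41 − 27.515)×3206
The z_c×3206 term appears on both sides and cancels. Collect the known terms of each column as K = Σ(ρt)_known − 3206 × (depth of known layers): K_1 = 52038 − 3206×17.7 = −4708.2; K_2 = 79701.01 − 3206×(1.41 + 27.515) = −13032.54.
Balance: K_1 − x×(3206 − 2720) = K_2, so x = (K_1 − K_2)/(3206 − 2720) = 8324.34/486 = 17.1 km.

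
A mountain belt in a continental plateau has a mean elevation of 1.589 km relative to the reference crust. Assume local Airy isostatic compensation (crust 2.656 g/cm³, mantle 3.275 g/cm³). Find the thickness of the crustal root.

6.82 km

Equating mass per unit area of the two columns: the weight of the topography is balanced by the buoyancy of the root, ρ_c h = (ρ_m − ρ_c) r.
r = h · ρ_c / (ρ_m − ρ_c) = 1.589 km × 2.656 / (3.275 − 2.656) = 6.82 km.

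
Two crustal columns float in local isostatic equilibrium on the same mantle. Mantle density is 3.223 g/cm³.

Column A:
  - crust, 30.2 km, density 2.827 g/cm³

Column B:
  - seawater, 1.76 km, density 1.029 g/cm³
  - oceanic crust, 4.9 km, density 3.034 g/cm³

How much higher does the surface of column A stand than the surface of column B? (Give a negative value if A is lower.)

For any compensation level in the mantle, the mantle terms cancel and isostasy reduces to e = (Σt_A − Σt_B) − (Σ(ρt)_A − Σ(ρt)_B) / ρ_m.
Σt_A = 30.2 km; Σt_B = 6.66 km; Σ(ρt)_A = 85.3754; Σ(ρt)_B = 16.67764 (in km·g/cm³).
e = (30.2 − 6.66) − (85.3754 − 16.67764) / 3.223 = 2.23 km.

2.23 km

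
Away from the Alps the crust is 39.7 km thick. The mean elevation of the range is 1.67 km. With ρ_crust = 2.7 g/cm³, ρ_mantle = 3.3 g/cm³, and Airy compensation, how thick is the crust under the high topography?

48.9 km

Root depth r = h ρ_c / (ρ_m − ρ_c) = 1.67 km × 2.7 / 0.6 = 7.515 km.
Total thickness = T + h + r = 39.7 km + 1.67 km + 7.515 km = 48.9 km.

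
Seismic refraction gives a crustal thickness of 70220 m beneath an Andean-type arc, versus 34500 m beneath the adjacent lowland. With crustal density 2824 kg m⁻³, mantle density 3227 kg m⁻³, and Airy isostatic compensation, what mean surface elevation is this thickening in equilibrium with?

4460 m

Excess crust Δ = 70220 m − 34500 m = 35720 m, split between elevation h and root r with h + r = Δ.
Airy balance ρ_c h = (ρ_m − ρ_c) r gives r = h ρ_c/(ρ_m − ρ_c), so h (1 + ρ_c/(ρ_m − ρ_c)) = Δ, i.e. h = Δ (ρ_m − ρ_c)/ρ_m.
h = 35720 m × 403/3227 = 4460 m.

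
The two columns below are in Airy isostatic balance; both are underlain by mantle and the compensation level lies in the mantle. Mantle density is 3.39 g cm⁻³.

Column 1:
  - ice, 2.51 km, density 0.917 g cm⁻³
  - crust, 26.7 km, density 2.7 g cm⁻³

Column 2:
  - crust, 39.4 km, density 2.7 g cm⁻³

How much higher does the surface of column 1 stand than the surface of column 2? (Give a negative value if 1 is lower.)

For any compensation level in the mantle, the mantle terms cancel and isostasy reduces to e = (Σt_1 − Σt_2) − (Σ(ρt)_1 − Σ(ρt)_2) / ρ_m.
Σt_1 = 29.21 km; Σt_2 = 39.4 km; Σ(ρt)_1 = 74.39167; Σ(ρt)_2 = 106.38 (in km·g cm⁻³).
e = (29.21 − 39.4) − (74.39167 − 106.38) / 3.39 = −0.754 km.

−0.754 km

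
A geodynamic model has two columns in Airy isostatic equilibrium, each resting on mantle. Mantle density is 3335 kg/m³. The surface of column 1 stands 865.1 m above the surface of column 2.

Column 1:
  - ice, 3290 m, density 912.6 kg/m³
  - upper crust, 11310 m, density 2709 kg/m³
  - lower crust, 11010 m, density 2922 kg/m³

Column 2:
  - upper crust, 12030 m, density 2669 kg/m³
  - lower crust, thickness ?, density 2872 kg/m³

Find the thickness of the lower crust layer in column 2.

Take the compensation level at the base of the deeper column (depth z_c below the surface of column 1) and equate Σ ρ_i t_i down to z_c; mantle fills any gap and the z_c terms cancel.
Column 1: 3290×912.6 + 11310×2709 + 11010×2922 + (z_c − 25610)×3335
Column 2: 865.1×0 + 12030×2669 + x×2872 + (z_c − 865.1 − 12030 − x)×3335
The z_c×3335 term appears on both sides and cancels. Collect the known terms of each column as K = Σ(ρt)_known − 3335 × (depth of known layers): K_1 = 65812464 − 3335×25610 = −19596886; K_2 = 32108070 − 3335×(865.1 + 12030) = −10897088.5.
Balance: K_1 = K_2 − x×(3335 − 2872), so x = (K_2 − K_1)/(3335 − 2872) = 8699800/463 = 18800 m.

18800 m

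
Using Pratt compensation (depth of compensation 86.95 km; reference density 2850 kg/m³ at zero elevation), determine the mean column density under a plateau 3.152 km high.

Pratt balance: ρ_ref D = ρ (D + h).
ρ = ρ_ref D/(D + h) = 2850 × 86.95 km/(86.95 km + 3.152 km) = 2750 kg/m³.

2750 kg/m³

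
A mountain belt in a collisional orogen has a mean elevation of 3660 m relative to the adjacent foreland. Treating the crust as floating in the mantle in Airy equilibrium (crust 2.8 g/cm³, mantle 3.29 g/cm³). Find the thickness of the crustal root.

Balancing pressure at the compensation depth: the weight of the topography is balanced by the buoyancy of the root, ρ_c h = (ρ_m − ρ_c) r.
r = h · ρ_c / (ρ_m − ρ_c) = 3660 m × 2.8 / (3.29 − 2.8) = 20900 m.

20900 m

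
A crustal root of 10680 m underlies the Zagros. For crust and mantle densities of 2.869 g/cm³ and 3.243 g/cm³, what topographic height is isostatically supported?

For local isostatic compensation: ρ_c h = (ρ_m − ρ_c) r.
h = r (ρ_m − ρ_c) / ρ_c = 10680 m × (3.243 − 2.869) / 2.869 = 1390 m.

1390 m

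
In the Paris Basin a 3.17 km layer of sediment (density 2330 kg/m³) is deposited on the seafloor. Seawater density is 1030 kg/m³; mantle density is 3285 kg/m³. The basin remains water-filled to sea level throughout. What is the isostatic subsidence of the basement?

1.83 km

Submarine loading: the sediment displaces seawater, and the subsidence is in turn flooded, so s (ρ_m − ρ_w) = t (ρ_sed − ρ_w).
s = 3.17 km × (2330 − 1030) / (3285 − 1030) = 1.83 km.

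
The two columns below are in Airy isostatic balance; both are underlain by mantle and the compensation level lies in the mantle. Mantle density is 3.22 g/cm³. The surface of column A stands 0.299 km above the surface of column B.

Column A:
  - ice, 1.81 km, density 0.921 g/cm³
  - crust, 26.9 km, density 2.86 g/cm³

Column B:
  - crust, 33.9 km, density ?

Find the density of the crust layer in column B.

Take the compensation level at the base of the deeper column (depth z_c below the surface of column A) and equate Σ ρ_i t_i down to z_c; mantle fills any gap and the z_c terms cancel.
Column A: 1.81×0.921 + 26.9×2.86 + (z_c − 28.71)×3.22
Column B: 0.299×0 + 33.9×ρ + (z_c − 0.299 − 33.9)×3.22
The z_c×3.22 term appears on both sides and cancels. Collect the known terms of each column as K = Σ(ρt)_known − 3.22 × (depth of known layers): K_A = 78.60101 − 3.22×28.71 = −13.84519; K_B = 0 − 3.22×(0.299 + 33.9) = −110.12078.
Balance: K_A = K_B + 33.9×ρ, so ρ = (K_A − K_B)/33.9 = 96.2756/33.9 = 2.84 g/cm³.

2.84 g/cm³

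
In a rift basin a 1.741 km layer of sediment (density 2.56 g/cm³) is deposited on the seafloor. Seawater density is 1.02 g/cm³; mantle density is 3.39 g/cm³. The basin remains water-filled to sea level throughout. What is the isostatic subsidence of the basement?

Submarine loading: the sediment displaces seawater, and the subsidence is in turn flooded, so s (ρ_m − ρ_w) = t (ρ_sed − ρ_w).
s = 1.741 km × (2.56 − 1.02) / (3.39 − 1.02) = 1.13 km.

1.13 km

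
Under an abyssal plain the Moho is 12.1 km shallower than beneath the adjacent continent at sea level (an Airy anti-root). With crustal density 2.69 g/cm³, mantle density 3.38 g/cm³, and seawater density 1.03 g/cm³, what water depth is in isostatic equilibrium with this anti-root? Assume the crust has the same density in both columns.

5.03 km

Replacing a thickness d of crust by seawater at the top must be balanced by replacing crust with mantle at the base: d (ρ_c − ρ_w) = a (ρ_m − ρ_c).
d = a (ρ_m − ρ_c)/(ρ_c − ρ_w) = 12.1 km × 0.69/1.66 = 5.03 km.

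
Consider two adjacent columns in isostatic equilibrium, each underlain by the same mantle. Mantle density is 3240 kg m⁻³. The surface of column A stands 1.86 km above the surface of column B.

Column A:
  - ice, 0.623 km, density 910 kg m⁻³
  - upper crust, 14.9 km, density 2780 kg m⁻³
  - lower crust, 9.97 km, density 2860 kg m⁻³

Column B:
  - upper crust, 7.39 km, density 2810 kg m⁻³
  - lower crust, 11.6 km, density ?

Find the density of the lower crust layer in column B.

2990 kg m⁻³

Take the compensation level at the base of the deeper column (depth z_c below the surface of column A) and equate Σ ρ_i t_i down to z_c; mantle fills any gap and the z_c terms cancel.
Column A: 0.623×910 + 14.9×2780 + 9.97×2860 + (z_c − 25.493)×3240
Column B: 1.86×0 + 7.39×2810 + 11.6×ρ + (z_c − 1.86 − 18.99)×3240
The z_c×3240 term appears on both sides and cancels. Collect the known terms of each column as K = Σ(ρt)_known − 3240 × (depth of known layers): K_A = 70503.13 − 3240×25.493 = −12094.19; K_B = 20765.9 − 3240×(1.86 + 18.99) = −46788.1.
Balance: K_A = K_B + 11.6×ρ, so ρ = (K_A − K_B)/11.6 = 34693.9/11.6 = 2990 kg m⁻³.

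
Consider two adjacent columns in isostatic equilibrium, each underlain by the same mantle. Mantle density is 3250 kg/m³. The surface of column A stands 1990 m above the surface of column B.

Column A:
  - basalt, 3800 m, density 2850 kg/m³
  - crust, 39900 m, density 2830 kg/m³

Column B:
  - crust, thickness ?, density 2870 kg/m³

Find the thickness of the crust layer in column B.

Take the compensation level at the base of the deeper column (depth z_c below the surface of column A) and equate Σ ρ_i t_i down to z_c; mantle fills any gap and the z_c terms cancel.
Column A: 3800×2850 + 39900×2830 + (z_c − 43700)×3250
Column B: 1990×0 + x×2870 + (z_c − 1990 − 0 − x)×3250
The z_c×3250 term appears on both sides and cancels. Collect the known terms of each column as K = Σ(ρt)_known − 3250 × (depth of known layers): K_A = 123747000 − 3250×43700 = −18278000; K_B = 0 − 3250×(1990 + 0) = −6467500.
Balance: K_A = K_B − x×(3250 − 2870), so x = (K_B − K_A)/(3250 − 2870) = 11810500/380 = 31100 m.

31100 m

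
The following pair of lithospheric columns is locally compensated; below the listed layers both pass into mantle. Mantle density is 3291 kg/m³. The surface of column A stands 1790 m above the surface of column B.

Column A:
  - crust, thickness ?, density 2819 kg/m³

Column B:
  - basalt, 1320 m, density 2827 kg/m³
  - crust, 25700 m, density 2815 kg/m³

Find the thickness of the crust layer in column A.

39700 m

Take the compensation level at the base of the deeper column (depth z_c below the surface of column A) and equate Σ ρ_i t_i down to z_c; mantle fills any gap and the z_c terms cancel.
Column A: x×2819 + (z_c − 0 − x)×3291
Column B: 1790×0 + 1320×2827 + 25700×2815 + (z_c − 1790 − 27020)×3291
The z_c×3291 term appears on both sides and cancels. Collect the known terms of each column as K = Σ(ρt)_known − 3291 × (depth of known layers): K_A = 0 − 3291×0 = 0; K_B = 76077140 − 3291×(1790 + 27020) = −18736570.
Balance: K_A − x×(3291 − 2819) = K_B, so x = (K_A − K_B)/(3291 − 2819) = 18736600/472 = 39700 m.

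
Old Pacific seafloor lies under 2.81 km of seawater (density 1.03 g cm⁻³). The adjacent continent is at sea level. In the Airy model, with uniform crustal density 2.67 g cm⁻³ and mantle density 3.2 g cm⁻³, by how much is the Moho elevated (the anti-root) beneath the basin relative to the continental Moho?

8.7 km

Isostatic balance requires: replacing crust with seawater at the top is compensated by replacing crust with mantle at the base: d (ρ_c − ρ_w) = a (ρ_m − ρ_c).
a = d (ρ_c − ρ_w)/(ρ_m − ρ_c) = 2.81 km × 1.64/0.53 = 8.7 km.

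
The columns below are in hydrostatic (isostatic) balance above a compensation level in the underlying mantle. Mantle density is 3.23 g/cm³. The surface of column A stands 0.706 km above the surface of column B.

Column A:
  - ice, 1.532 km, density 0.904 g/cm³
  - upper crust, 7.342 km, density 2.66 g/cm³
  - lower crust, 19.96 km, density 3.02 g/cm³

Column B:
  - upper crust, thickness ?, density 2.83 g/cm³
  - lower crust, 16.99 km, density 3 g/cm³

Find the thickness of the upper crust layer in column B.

Take the compensation level at the base of the deeper column (depth z_c below the surface of column A) and equate Σ ρ_i t_i down to z_c; mantle fills any gap and the z_c terms cancel.
Column A: 1.532×0.904 + 7.342×2.66 + 19.96×3.02 + (z_c − 28.834)×3.23
Column B: 0.706×0 + x×2.83 + 16.99×3 + (z_c − 0.706 − 16.99 − x)×3.23
The z_c×3.23 term appears on both sides and cancels. Collect the known terms of each column as K = Σ(ρt)_known − 3.23 × (depth of known layers): K_A = 81.193848 − 3.23×28.834 = −11.939972; K_B = 50.97 − 3.23×(0.706 + 16.99) = −6.18808.
Balance: K_A = K_B − x×(3.23 − 2.83), so x = (K_B − K_A)/(3.23 − 2.83) = 5.75189/0.4 = 14.4 km.

14.4 km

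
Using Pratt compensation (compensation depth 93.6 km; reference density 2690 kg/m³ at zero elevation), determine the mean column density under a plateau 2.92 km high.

Pratt balance: ρ_ref D = ρ (D + h).
ρ = ρ_ref D/(D + h) = 2690 × 93.6 km/(93.6 km + 2.92 km) = 2610 kg/m³.

2610 kg/m³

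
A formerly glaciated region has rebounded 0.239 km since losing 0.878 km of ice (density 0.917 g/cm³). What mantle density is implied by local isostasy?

ρ_m = ρ_ice t / u = 0.917 × 0.878 km/0.239 km = 3.37 g/cm³.

3.37 g/cm³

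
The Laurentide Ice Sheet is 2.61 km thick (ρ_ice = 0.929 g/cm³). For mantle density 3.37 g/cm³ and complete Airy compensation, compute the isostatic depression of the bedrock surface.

In Airy isostatic equilibrium: the ice load ρ_ice t is balanced by mantle displaced below, ρ_m s.
s = t ρ_ice / ρ_m = 2.61 km × 0.929/3.37 = 0.719 km.

0.719 km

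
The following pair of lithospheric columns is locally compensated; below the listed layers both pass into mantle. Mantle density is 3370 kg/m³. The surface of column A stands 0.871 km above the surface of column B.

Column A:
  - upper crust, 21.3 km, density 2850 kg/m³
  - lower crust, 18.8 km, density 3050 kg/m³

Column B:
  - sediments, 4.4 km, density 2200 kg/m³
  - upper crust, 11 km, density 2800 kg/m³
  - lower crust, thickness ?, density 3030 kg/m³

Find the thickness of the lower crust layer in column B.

8.06 km

Take the compensation level at the base of the deeper column (depth z_c below the surface of column A) and equate Σ ρ_i t_i down to z_c; mantle fills any gap and the z_c terms cancel.
Column A: 21.3×2850 + 18.8×3050 + (z_c − 40.1)×3370
Column B: 0.871×0 + 4.4×2200 + 11×2800 + x×3030 + (z_c − 0.871 − 15.4 − x)×3370
The z_c×3370 term appears on both sides and cancels. Collect the known terms of each column as K = Σ(ρt)_known − 3370 × (depth of known layers): K_A = 118045 − 3370×40.1 = −17092; K_B = 40480 − 3370×(0.871 + 15.4) = −14353.27.
Balance: K_A = K_B − x×(3370 − 3030), so x = (K_B − K_A)/(3370 − 3030) = 2738.73/340 = 8.06 km.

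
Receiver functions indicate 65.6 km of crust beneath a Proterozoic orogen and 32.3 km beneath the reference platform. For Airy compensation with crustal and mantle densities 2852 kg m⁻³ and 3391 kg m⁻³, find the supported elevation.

5.29 km

Excess crust Δ = 65.6 km − 32.3 km = 33.3 km, split between elevation h and root r with h + r = Δ.
Airy balance ρ_c h = (ρ_m − ρ_c) r gives r = h ρ_c/(ρ_m − ρ_c), so h (1 + ρ_c/(ρ_m − ρ_c)) = Δ, i.e. h = Δ (ρ_m − ρ_c)/ρ_m.
h = 33.3 km × 539/3391 = 5.29 km.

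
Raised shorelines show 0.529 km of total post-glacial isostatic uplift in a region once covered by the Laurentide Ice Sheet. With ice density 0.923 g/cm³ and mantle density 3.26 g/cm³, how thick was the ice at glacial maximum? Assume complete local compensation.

1.87 km

u = t ρ_ice/ρ_m → t = u ρ_m/ρ_ice = 0.529 km × 3.26/0.923 = 1.87 km.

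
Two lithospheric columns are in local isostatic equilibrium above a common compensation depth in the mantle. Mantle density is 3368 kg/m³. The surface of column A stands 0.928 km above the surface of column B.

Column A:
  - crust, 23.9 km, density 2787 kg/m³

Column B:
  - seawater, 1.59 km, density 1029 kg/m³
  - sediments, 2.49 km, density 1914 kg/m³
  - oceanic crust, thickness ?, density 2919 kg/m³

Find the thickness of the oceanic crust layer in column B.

Take the compensation level at the base of the deeper column (depth z_c below the surface of column A) and equate Σ ρ_i t_i down to z_c; mantle fills any gap and the z_c terms cancel.
Column A: 23.9×2787 + (z_c − 23.9)×3368
Column B: 0.928×0 + 1.59×1029 + 2.49×1914 + x×2919 + (z_c − 0.928 − 4.08 − x)×3368
The z_c×3368 term appears on both sides and cancels. Collect the known terms of each column as K = Σ(ρt)_known − 3368 × (depth of known layers): K_A = 66609.3 − 3368×23.9 = −13885.9; K_B = 6401.97 − 3368×(0.928 + 4.08) = −10464.974.
Balance: K_A = K_B − x×(3368 − 2919), so x = (K_B − K_A)/(3368 − 2919) = 3420.93/449 = 7.62 km.

7.62 km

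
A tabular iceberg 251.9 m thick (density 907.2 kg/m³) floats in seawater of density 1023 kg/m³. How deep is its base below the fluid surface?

223 m

Draft d = t ρ_obj/ρ_fluid = 251.9 m × 907.2/1023 = 223 m.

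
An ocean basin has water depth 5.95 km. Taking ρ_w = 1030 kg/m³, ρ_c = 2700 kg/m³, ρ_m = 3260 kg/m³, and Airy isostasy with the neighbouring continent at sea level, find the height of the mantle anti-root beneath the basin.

17.7 km

For local isostatic compensation: replacing crust with seawater at the top is compensated by replacing crust with mantle at the base: d (ρ_c − ρ_w) = a (ρ_m − ρ_c).
a = d (ρ_c − ρ_w)/(ρ_m − ρ_c) = 5.95 km × 1670/560 = 17.7 km.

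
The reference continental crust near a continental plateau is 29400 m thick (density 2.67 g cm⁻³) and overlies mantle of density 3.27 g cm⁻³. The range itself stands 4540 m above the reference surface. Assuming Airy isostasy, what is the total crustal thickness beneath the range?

54100 m

Root depth r = h ρ_c / (ρ_m − ρ_c) = 4540 m × 2.67 / 0.6 = 20200 m.
Total thickness = T + h + r = 29400 m + 4540 m + 20200 m = 54100 m.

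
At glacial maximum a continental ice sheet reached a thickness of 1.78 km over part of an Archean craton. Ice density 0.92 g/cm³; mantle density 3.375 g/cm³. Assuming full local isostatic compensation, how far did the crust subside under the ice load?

By Archimedes' principle applied to the lithosphere: the ice load ρ_ice t is balanced by mantle displaced below, ρ_m s.
s = t ρ_ice / ρ_m = 1.78 km × 0.92/3.375 = 0.485 km.

0.485 km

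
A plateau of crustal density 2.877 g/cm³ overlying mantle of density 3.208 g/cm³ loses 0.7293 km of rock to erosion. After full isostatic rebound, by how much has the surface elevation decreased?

Rebound u = e ρ_c/ρ_m = 0.7293 km × 2.877/3.208 = 0.6541 km.
Net surface drop = e − u = 0.7293 km − 0.6541 km = e (ρ_m − ρ_c)/ρ_m = 0.0752 km.

0.0752 km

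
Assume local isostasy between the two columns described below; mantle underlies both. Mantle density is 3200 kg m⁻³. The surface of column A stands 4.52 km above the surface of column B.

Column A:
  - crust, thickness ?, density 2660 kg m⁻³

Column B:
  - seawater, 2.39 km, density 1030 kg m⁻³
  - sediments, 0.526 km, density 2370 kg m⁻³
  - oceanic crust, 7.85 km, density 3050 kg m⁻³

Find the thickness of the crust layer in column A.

39.4 km

Take the compensation level at the base of the deeper column (depth z_c below the surface of column A) and equate Σ ρ_i t_i down to z_c; mantle fills any gap and the z_c terms cancel.
Column A: x×2660 + (z_c − 0 − x)×3200
Column B: 4.52×0 + 2.39×1030 + 0.526×2370 + 7.85×3050 + (z_c − 4.52 − 10.766)×3200
The z_c×3200 term appears on both sides and cancels. Collect the known terms of each column as K = Σ(ρt)_known − 3200 × (depth of known layers): K_A = 0 − 3200×0 = 0; K_B = 27650.82 − 3200×(4.52 + 10.766) = −21264.38.
Balance: K_A − x×(3200 − 2660) = K_B, so x = (K_A − K_B)/(3200 − 2660) = 21264.4/540 = 39.4 km.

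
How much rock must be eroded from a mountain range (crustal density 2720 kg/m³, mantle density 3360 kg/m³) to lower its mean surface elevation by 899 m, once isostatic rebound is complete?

4720 m

Net drop Δ = e − u = e − e ρ_c/ρ_m = e (ρ_m − ρ_c)/ρ_m.
e = Δ ρ_m/(ρ_m − ρ_c) = 899 m × 3360/640 = 4720 m.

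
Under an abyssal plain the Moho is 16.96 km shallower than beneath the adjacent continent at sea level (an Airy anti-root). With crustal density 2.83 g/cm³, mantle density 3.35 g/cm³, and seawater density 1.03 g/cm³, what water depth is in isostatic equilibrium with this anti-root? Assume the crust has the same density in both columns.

4.9 km

Replacing a thickness d of crust by seawater at the top must be balanced by replacing crust with mantle at the base: d (ρ_c − ρ_w) = a (ρ_m − ρ_c).
d = a (ρ_m − ρ_c)/(ρ_c − ρ_w) = 16.96 km × 0.52/1.8 = 4.9 km.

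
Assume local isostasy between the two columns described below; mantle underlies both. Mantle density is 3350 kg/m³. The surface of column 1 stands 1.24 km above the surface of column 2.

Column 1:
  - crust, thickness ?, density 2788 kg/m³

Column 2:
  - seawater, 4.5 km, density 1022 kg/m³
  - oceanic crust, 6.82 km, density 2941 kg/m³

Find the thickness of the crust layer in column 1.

31 km

Take the compensation level at the base of the deeper column (depth z_c below the surface of column 1) and equate Σ ρ_i t_i down to z_c; mantle fills any gap and the z_c terms cancel.
Column 1: x×2788 + (z_c − 0 − x)×3350
Column 2: 1.24×0 + 4.5×1022 + 6.82×2941 + (z_c − 1.24 − 11.32)×3350
The z_c×3350 term appears on both sides and cancels. Collect the known terms of each column as K = Σ(ρt)_known − 3350 × (depth of known layers): K_1 = 0 − 3350×0 = 0; K_2 = 24656.62 − 3350×(1.24 + 11.32) = −17419.38.
Balance: K_1 − x×(3350 − 2788) = K_2, so x = (K_1 − K_2)/(3350 − 2788) = 17419.4/562 = 31 km.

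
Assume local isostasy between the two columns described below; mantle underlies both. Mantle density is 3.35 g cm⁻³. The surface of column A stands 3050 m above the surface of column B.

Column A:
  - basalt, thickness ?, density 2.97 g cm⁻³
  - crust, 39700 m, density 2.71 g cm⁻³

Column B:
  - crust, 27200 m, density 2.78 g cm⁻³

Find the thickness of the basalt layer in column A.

825 m

Take the compensation level at the base of the deeper column (depth z_c below the surface of column A) and equate Σ ρ_i t_i down to z_c; mantle fills any gap and the z_c terms cancel.
Column A: x×2.97 + 39700×2.71 + (z_c − 39700 − x)×3.35
Column B: 3050×0 + 27200×2.78 + (z_c − 3050 − 27200)×3.35
The z_c×3.35 term appears on both sides and cancels. Collect the known terms of each column as K = Σ(ρt)_known − 3.35 × (depth of known layers): K_A = 107587 − 3.35×39700 = −25408; K_B = 75616 − 3.35×(3050 + 27200) = −25721.5.
Balance: K_A − x×(3.35 − 2.97) = K_B, so x = (K_A − K_B)/(3.35 − 2.97) = 313.5/0.38 = 825 m.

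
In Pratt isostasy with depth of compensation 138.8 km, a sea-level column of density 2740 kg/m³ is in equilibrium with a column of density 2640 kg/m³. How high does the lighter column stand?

ρ_ref D = ρ (D + h) → h = D (ρ_ref − ρ)/ρ.
h = 138.8 km × (2740 − 2640)/2640 = 5.26 km.

5.26 km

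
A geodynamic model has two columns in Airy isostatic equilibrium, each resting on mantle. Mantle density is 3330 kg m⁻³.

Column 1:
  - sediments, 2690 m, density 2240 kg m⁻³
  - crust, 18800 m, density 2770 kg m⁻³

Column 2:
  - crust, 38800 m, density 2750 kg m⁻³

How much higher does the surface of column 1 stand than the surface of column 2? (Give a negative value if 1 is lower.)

−2720 m

For any compensation level in the mantle, the mantle terms cancel and isostasy reduces to e = (Σt_1 − Σt_2) − (Σ(ρt)_1 − Σ(ρt)_2) / ρ_m.
Σt_1 = 21490 m; Σt_2 = 38800 m; Σ(ρt)_1 = 58101600; Σ(ρt)_2 = 106700000 (in m·kg m⁻³).
e = (21490 − 38800) − (58101600 − 106700000) / 3330 = −2720 m.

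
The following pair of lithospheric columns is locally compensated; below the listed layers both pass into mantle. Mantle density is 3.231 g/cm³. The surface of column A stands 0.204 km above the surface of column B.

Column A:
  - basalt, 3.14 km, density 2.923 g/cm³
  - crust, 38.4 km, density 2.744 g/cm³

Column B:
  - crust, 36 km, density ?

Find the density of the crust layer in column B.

Take the compensation level at the base of the deeper column (depth z_c below the surface of column A) and equate Σ ρ_i t_i down to z_c; mantle fills any gap and the z_c terms cancel.
Column A: 3.14×2.923 + 38.4×2.744 + (z_c − 41.54)×3.231
Column B: 0.204×0 + 36×ρ + (z_c − 0.204 − 36)×3.231
The z_c×3.231 term appears on both sides and cancels. Collect the known terms of each column as K = Σ(ρt)_known − 3.231 × (depth of known layers): K_A = 114.54782 − 3.231×41.54 = −19.66792; K_B = 0 − 3.231×(0.204 + 36) = −116.975124.
Balance: K_A = K_B + 36×ρ, so ρ = (K_A − K_B)/36 = 97.3072/36 = 2.7 g/cm³.

2.7 g/cm³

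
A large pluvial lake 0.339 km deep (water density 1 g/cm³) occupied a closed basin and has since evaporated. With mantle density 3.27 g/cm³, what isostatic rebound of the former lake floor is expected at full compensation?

0.104 km

u = d ρ_w/ρ_m = 0.339 km × 1/3.27 = 0.104 km.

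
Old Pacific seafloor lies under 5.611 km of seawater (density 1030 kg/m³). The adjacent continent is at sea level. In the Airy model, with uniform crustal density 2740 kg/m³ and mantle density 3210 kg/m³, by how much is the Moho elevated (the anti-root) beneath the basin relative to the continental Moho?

Isostatic balance requires: replacing crust with seawater at the top is compensated by replacing crust with mantle at the base: d (ρ_c − ρ_w) = a (ρ_m − ρ_c).
a = d (ρ_c − ρ_w)/(ρ_m − ρ_c) = 5.611 km × 1710/470 = 20.4 km.

20.4 km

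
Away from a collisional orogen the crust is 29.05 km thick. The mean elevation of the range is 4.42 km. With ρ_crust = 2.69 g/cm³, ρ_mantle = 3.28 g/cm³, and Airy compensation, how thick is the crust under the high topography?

Root depth r = h ρ_c / (ρ_m − ρ_c) = 4.42 km × 2.69 / 0.59 = 20.15 km.
Total thickness = T + h + r = 29.05 km + 4.42 km + 20.15 km = 53.6 km.

53.6 km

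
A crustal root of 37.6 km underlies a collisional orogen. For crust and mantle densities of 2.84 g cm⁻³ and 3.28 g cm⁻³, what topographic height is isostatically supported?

5.83 km

Equating mass per unit area of the two columns: ρ_c h = (ρ_m − ρ_c) r.
h = r (ρ_m − ρ_c) / ρ_c = 37.6 km × (3.28 − 2.84) / 2.84 = 5.83 km.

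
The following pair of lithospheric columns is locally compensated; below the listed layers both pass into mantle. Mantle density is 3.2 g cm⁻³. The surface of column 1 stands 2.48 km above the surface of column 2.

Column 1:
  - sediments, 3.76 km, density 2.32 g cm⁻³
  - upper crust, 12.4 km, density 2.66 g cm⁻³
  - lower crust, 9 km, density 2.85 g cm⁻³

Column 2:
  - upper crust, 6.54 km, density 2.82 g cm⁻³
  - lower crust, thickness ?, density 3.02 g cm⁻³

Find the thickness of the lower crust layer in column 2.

Take the compensation level at the base of the deeper column (depth z_c below the surface of column 1) and equate Σ ρ_i t_i down to z_c; mantle fills any gap and the z_c terms cancel.
Column 1: 3.76×2.32 + 12.4×2.66 + 9×2.85 + (z_c − 25.16)×3.2
Column 2: 2.48×0 + 6.54×2.82 + x×3.02 + (z_c − 2.48 − 6.54 − x)×3.2
The z_c×3.2 term appears on both sides and cancels. Collect the known terms of each column as K = Σ(ρt)_known − 3.2 × (depth of known layers): K_1 = 67.3572 − 3.2×25.16 = −13.1548; K_2 = 18.4428 − 3.2×(2.48 + 6.54) = −10.4212.
Balance: K_1 = K_2 − x×(3.2 − 3.02), so x = (K_2 − K_1)/(3.2 − 3.02) = 2.7336/0.18 = 15.2 km.

15.2 km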